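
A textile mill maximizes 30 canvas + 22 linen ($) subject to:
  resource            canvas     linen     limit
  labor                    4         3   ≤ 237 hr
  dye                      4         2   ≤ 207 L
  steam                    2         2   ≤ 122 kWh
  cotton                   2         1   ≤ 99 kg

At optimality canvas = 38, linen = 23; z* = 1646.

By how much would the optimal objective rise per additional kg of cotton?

8

Binding: steam and cotton. Non-binding: labor (16 unused), dye (9 unused).
Slack constraints have shadow price 0 (complementary slackness).
The binding rows give the dual system: 2·y_steam + 2·y_cotton = 30 and 2·y_steam + 1·y_cotton = 22.
Solving: y_steam = 7, y_cotton = 8.
Shadow price of cotton = 8.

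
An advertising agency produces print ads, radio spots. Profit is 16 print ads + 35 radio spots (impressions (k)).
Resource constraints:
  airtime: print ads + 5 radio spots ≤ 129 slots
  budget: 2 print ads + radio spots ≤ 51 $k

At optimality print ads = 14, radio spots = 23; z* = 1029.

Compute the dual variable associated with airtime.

6

At the optimum: airtime uses 129 of 129 (binding); budget uses 51 of 51 (binding).
From A_Bᵀ y = c: 1·y_airtime + 2·y_budget = 16; 5·y_airtime + 1·y_budget = 35.
This yields shadow prices y_airtime = 6, y_budget = 5.
Shadow price of airtime = 6.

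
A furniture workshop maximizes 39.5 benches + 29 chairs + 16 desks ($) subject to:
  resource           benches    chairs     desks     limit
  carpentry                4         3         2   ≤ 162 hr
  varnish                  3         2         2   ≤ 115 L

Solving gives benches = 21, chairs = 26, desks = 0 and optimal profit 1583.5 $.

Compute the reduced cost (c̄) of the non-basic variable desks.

At the optimum: carpentry uses 162 of 162 (binding); varnish uses 115 of 115 (binding).
The binding rows give the dual system: 4·y_carpentry + 3·y_varnish = 39.5 and 3·y_carpentry + 2·y_varnish = 29.
This yields shadow prices y_carpentry = 8, y_varnish = 2.5.
Reduced cost of desks: c₃ − yᵀa₃ = 16 − (8·2 + 2.5·2) = 16 − 21 = -5.

-5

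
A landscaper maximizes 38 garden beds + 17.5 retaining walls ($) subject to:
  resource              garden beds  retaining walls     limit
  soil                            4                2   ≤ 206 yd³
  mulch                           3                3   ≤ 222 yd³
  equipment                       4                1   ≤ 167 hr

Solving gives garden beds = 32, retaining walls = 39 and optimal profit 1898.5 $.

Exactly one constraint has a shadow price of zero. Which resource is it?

soil: 206/206 (binding)
mulch: 213/222 (slack 9)
equipment: 167/167 (binding)
By complementary slackness, a constraint with positive slack has shadow price 0 → mulch.

mulch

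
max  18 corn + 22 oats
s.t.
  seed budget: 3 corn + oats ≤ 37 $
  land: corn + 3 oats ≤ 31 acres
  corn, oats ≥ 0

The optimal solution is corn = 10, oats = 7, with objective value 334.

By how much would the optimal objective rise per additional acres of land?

At the optimum: seed budget uses 37 of 37 (binding); land uses 31 of 31 (binding).
Dual feasibility on the basic columns requires 3·y_seed budget + 1·y_land = 18, 1·y_seed budget + 3·y_land = 22.
Solving: y_seed budget = 4, y_land = 6.
Shadow price of land = 6.

6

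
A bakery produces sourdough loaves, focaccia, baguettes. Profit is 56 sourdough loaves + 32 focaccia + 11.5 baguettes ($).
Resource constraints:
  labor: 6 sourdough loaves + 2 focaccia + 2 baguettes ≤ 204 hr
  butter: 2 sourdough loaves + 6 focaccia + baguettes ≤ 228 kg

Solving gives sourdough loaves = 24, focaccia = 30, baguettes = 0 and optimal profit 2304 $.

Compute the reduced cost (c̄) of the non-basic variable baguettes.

At the optimum: labor uses 204 of 204 (binding); butter uses 228 of 228 (binding).
The binding rows give the dual system: 6·y_labor + 2·y_butter = 56 and 2·y_labor + 6·y_butter = 32.
Solving: y_labor = 8.5, y_butter = 2.5.
Reduced cost of baguettes: c₃ − yᵀa₃ = 11.5 − (8.5·2 + 2.5·1) = 11.5 − 19.5 = -8.

-8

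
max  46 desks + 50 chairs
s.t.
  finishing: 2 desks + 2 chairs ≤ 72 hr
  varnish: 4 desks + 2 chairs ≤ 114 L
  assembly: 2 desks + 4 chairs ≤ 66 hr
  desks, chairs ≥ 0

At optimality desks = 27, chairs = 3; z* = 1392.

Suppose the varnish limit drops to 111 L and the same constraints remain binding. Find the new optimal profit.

1371

At the optimum: finishing uses 60 of 72 (slack = 12); varnish uses 114 of 114 (binding); assembly uses 66 of 66 (binding).
By complementary slackness, y = 0 for the non-binding constraint.
The binding rows give the dual system: 4·y_varnish + 2·y_assembly = 46 and 2·y_varnish + 4·y_assembly = 50.
→ y_varnish = 7 and y_assembly = 9.
Δz = y_varnish·Δb = 7 × (-3) = -21, so new z* = 1392 − 21 = 1371.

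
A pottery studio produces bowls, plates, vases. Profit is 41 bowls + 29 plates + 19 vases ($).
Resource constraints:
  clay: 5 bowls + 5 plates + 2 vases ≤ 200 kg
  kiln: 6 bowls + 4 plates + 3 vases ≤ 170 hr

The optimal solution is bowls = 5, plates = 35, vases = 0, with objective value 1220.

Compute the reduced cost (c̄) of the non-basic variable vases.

-1

Check each constraint at x*: clay 200/200 (tight); kiln 170/170 (tight).
The binding rows give the dual system: 5·y_clay + 6·y_kiln = 41 and 5·y_clay + 4·y_kiln = 29.
This yields shadow prices y_clay = 1, y_kiln = 6.
Reduced cost of vases: c₃ − yᵀa₃ = 19 − (1·2 + 6·3) = 19 − 20 = -1.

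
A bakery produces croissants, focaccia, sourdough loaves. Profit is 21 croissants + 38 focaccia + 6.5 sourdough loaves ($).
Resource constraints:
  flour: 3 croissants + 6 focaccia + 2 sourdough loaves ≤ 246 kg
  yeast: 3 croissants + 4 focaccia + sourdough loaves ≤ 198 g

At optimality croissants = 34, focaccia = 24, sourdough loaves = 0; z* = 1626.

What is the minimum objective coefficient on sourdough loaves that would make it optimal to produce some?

12

Both flour and yeast are binding at x*.
Dual feasibility on the basic columns requires 3·y_flour + 3·y_yeast = 21, 6·y_flour + 4·y_yeast = 38.
→ y_flour = 5 and y_yeast = 2.
sourdough loaves enters the basis when its profit ≥ yᵀa₃ = 5·2 + 2·1 = 12.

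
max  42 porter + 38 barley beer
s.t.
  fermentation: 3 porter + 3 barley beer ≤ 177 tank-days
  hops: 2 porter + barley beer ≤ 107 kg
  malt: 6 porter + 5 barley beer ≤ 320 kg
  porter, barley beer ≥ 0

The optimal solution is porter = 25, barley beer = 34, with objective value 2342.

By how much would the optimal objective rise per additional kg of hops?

0

At the optimum: fermentation uses 177 of 177 (binding); hops uses 84 of 107 (slack = 23); malt uses 320 of 320 (binding).
By complementary slackness, y = 0 for the non-binding constraint.
The binding rows give the dual system: 3·y_fermentation + 6·y_malt = 42 and 3·y_fermentation + 5·y_malt = 38.
This yields shadow prices y_fermentation = 6, y_malt = 4.
Shadow price of hops = 0.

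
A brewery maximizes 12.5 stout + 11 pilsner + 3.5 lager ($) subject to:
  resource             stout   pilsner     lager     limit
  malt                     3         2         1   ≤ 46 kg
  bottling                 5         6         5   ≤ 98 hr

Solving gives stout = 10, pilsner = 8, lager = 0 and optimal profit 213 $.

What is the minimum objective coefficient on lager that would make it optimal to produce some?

Both malt and bottling are binding at x*.
From A_Bᵀ y = c: 3·y_malt + 5·y_bottling = 12.5; 2·y_malt + 6·y_bottling = 11.
Solving: y_malt = 2.5, y_bottling = 1.
lager enters the basis when its profit ≥ yᵀa₃ = 2.5·1 + 1·5 = 7.5.

7.5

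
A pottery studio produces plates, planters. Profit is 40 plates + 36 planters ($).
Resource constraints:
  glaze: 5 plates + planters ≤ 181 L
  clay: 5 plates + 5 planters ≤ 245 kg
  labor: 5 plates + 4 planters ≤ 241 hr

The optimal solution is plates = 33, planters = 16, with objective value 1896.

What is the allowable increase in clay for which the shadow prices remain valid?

Binding constraints: glaze, clay. The basis is B = [[5,1],[5,5]] with det 20.
Per unit increase in clay, x* moves by d = (-0.05, 0.25).
The basis stays optimal until labor becomes binding; allowable increase = 16 kg.

16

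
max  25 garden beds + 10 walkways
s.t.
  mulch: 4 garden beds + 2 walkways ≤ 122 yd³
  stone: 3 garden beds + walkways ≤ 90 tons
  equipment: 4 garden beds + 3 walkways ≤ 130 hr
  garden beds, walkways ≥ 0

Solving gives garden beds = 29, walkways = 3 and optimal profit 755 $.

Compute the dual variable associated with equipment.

At the optimum: mulch uses 122 of 122 (binding); stone uses 90 of 90 (binding); equipment uses 125 of 130 (slack = 5).
By complementary slackness, y = 0 for the non-binding constraint.
From A_Bᵀ y = c: 4·y_mulch + 3·y_stone = 25; 2·y_mulch + 1·y_stone = 10.
→ y_mulch = 2.5 and y_stone = 5.
Shadow price of equipment = 0.

0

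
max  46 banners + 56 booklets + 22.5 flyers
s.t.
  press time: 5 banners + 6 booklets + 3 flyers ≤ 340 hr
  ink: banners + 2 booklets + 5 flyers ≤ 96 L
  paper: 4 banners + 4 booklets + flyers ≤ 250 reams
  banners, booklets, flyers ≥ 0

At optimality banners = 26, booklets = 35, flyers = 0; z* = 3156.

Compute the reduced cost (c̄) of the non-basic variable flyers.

Binding: press time and ink. Non-binding: paper (6 unused).
Since paper is not tight, its dual is 0.
Dual feasibility on the basic columns requires 5·y_press time + 1·y_ink = 46, 6·y_press time + 2·y_ink = 56.
→ y_press time = 9 and y_ink = 1.
Reduced cost of flyers: c₃ − yᵀa₃ = 22.5 − (9·3 + 1·5) = 22.5 − 32 = -9.5.

-9.5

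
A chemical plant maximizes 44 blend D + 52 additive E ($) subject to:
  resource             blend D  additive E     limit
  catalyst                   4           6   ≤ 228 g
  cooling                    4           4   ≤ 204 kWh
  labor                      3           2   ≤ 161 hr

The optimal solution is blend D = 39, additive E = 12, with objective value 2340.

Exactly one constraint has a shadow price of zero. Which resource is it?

catalyst: 228/228 (binding)
cooling: 204/204 (binding)
labor: 141/161 (slack 20)
By complementary slackness, a constraint with positive slack has shadow price 0 → labor.

labor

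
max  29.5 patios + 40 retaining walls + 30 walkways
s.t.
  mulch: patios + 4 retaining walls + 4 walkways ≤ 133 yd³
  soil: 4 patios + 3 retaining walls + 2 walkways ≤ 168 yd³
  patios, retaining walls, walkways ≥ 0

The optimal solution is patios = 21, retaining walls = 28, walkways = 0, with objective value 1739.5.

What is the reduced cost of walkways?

-4

At the optimum: mulch uses 133 of 133 (binding); soil uses 168 of 168 (binding).
Dual feasibility on the basic columns requires 1·y_mulch + 4·y_soil = 29.5, 4·y_mulch + 3·y_soil = 40.
→ y_mulch = 5.5 and y_soil = 6.
Reduced cost of walkways: c₃ − yᵀa₃ = 30 − (5.5·4 + 6·2) = 30 − 34 = -4.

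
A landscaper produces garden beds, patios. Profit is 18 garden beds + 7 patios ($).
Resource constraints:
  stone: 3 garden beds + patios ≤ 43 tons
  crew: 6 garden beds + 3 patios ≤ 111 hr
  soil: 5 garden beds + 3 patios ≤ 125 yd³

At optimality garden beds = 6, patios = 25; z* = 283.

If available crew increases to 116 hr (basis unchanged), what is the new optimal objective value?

288

Binding: stone and crew. Non-binding: soil (20 unused).
Since soil is not tight, its dual is 0.
Dual feasibility on the basic columns requires 3·y_stone + 6·y_crew = 18, 1·y_stone + 3·y_crew = 7.
This yields shadow prices y_stone = 4, y_crew = 1.
Δz = y_crew·Δb = 1 × (5) = 5, so new z* = 283 + 5 = 288.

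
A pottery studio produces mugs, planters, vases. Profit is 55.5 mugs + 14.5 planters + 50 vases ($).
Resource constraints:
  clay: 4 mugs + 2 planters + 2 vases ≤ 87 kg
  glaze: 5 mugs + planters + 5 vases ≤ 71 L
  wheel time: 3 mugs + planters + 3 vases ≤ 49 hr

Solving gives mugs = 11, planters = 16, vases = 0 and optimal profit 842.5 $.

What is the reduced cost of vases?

Binding: glaze and wheel time. Non-binding: clay (11 unused).
Since clay is not tight, its dual is 0.
The binding rows give the dual system: 5·y_glaze + 3·y_wheel time = 55.5 and 1·y_glaze + 1·y_wheel time = 14.5.
Solving: y_glaze = 6, y_wheel time = 8.5.
Reduced cost of vases: c₃ − yᵀa₃ = 50 − (6·5 + 8.5·3) = 50 − 55.5 = -5.5.

-5.5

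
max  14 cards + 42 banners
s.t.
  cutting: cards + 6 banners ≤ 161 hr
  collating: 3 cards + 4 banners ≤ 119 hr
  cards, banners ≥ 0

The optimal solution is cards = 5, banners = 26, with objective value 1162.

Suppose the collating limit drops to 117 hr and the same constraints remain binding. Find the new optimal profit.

At the optimum: cutting uses 161 of 161 (binding); collating uses 119 of 119 (binding).
The binding rows give the dual system: 1·y_cutting + 3·y_collating = 14 and 6·y_cutting + 4·y_collating = 42.
→ y_cutting = 5 and y_collating = 3.
Δz = y_collating·Δb = 3 × (-2) = -6, so new z* = 1162 − 6 = 1156.

1156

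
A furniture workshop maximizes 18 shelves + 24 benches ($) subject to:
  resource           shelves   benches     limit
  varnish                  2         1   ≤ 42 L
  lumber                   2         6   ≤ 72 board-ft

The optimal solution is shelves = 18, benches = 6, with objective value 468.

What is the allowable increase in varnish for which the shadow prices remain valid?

Binding constraints: varnish, lumber. The basis is B = [[2,1],[2,6]] with det 10.
Per unit increase in varnish, x* moves by d = (0.6, -0.2).
The basis stays optimal until benches reaches 0; allowable increase = 30 L.

30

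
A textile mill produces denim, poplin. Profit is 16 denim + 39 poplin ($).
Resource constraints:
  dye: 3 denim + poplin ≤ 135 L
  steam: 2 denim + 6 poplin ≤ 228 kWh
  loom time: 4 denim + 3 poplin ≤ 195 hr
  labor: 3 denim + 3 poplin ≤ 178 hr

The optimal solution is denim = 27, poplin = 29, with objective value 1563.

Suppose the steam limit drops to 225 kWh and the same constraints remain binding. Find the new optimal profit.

At the optimum: dye uses 110 of 135 (slack = 25); steam uses 228 of 228 (binding); loom time uses 195 of 195 (binding); labor uses 168 of 178 (slack = 10).
By complementary slackness, y = 0 for the non-binding constraints.
Dual feasibility on the basic columns requires 2·y_steam + 4·y_loom time = 16, 6·y_steam + 3·y_loom time = 39.
Solving: y_steam = 6, y_loom time = 1.
Δz = y_steam·Δb = 6 × (-3) = -18, so new z* = 1563 − 18 = 1545.

1545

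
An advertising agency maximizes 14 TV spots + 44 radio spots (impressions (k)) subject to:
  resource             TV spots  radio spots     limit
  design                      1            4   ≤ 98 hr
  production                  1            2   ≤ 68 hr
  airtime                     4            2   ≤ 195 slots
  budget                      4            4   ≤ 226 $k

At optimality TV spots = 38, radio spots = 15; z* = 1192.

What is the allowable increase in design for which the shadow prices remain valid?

Binding constraints: design, production. The basis is B = [[1,4],[1,2]] with det -2.
Per unit increase in design, x* moves by d = (-1, 0.5).
The basis stays optimal until TV spots reaches 0; allowable increase = 38 hr.

38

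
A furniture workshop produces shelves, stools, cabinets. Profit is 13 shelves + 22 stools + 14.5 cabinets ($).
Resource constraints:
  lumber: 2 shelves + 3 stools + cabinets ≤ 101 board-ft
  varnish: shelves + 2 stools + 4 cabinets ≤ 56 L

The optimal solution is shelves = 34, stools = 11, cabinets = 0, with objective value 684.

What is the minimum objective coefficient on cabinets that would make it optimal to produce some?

24

Both lumber and varnish are binding at x*.
From A_Bᵀ y = c: 2·y_lumber + 1·y_varnish = 13; 3·y_lumber + 2·y_varnish = 22.
Solving: y_lumber = 4, y_varnish = 5.
cabinets enters the basis when its profit ≥ yᵀa₃ = 4·1 + 5·4 = 24.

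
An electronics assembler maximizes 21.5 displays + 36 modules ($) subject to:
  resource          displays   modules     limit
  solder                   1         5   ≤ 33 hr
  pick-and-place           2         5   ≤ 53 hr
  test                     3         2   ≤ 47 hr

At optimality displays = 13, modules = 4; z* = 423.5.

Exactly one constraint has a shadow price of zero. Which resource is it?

pick-and-place

solder: 33/33 (binding)
pick-and-place: 46/53 (slack 7)
test: 47/47 (binding)
By complementary slackness, a constraint with positive slack has shadow price 0 → pick-and-place.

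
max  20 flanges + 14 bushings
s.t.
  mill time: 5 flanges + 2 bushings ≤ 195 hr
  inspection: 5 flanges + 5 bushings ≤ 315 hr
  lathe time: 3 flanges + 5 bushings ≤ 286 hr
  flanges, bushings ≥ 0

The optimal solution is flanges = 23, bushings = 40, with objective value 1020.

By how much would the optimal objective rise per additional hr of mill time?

2

Binding: mill time and inspection. Non-binding: lathe time (17 unused).
Slack constraints have shadow price 0 (complementary slackness).
Dual feasibility on the basic columns requires 5·y_mill time + 5·y_inspection = 20, 2·y_mill time + 5·y_inspection = 14.
Solving: y_mill time = 2, y_inspection = 2.
Shadow price of mill time = 2.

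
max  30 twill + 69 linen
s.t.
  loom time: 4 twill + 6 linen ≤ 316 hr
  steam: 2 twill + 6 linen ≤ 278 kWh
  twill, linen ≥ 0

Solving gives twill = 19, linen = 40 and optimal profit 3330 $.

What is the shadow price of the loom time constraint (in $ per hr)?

At the optimum: loom time uses 316 of 316 (binding); steam uses 278 of 278 (binding).
From A_Bᵀ y = c: 4·y_loom time + 2·y_steam = 30; 6·y_loom time + 6·y_steam = 69.
This yields shadow prices y_loom time = 3.5, y_steam = 8.
Shadow price of loom time = 3.5.

3.5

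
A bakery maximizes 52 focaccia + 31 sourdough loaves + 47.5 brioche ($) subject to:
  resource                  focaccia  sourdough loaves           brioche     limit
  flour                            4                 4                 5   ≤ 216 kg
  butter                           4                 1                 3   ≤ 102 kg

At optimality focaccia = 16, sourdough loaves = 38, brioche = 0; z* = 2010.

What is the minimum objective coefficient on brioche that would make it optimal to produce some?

Check each constraint at x*: flour 216/216 (tight); butter 102/102 (tight).
From A_Bᵀ y = c: 4·y_flour + 4·y_butter = 52; 4·y_flour + 1·y_butter = 31.
This yields shadow prices y_flour = 6, y_butter = 7.
brioche enters the basis when its profit ≥ yᵀa₃ = 6·5 + 7·3 = 51.

51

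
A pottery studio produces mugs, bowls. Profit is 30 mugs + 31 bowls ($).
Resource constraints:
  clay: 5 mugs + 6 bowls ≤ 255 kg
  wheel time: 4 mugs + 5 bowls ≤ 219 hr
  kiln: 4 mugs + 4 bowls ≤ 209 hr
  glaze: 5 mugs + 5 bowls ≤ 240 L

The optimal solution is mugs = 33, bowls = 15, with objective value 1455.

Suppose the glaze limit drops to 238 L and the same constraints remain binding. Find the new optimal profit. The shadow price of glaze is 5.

1445

Δb = -2, so new z* = 1455 + (5)·(-2) = 1455 − 10 = 1445.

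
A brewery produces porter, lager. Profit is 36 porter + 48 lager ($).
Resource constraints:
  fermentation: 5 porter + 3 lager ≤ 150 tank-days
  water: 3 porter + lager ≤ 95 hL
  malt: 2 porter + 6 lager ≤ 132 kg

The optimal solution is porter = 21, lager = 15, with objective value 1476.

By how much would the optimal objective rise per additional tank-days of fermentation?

Binding: fermentation and malt. Non-binding: water (17 unused).
By complementary slackness, y = 0 for the non-binding constraint.
The binding rows give the dual system: 5·y_fermentation + 2·y_malt = 36 and 3·y_fermentation + 6·y_malt = 48.
This yields shadow prices y_fermentation = 5, y_malt = 5.5.
Shadow price of fermentation = 5.

5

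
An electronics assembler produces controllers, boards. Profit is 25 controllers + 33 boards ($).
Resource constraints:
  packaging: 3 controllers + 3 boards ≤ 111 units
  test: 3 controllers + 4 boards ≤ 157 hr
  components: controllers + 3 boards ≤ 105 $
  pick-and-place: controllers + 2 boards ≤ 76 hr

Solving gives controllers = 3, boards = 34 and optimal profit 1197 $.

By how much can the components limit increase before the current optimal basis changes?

6

Binding constraints: packaging, components. The basis is B = [[3,3],[1,3]] with det 6.
Per unit increase in components, x* moves by d = (-0.5, 0.5).
The basis stays optimal until controllers reaches 0; allowable increase = 6 $.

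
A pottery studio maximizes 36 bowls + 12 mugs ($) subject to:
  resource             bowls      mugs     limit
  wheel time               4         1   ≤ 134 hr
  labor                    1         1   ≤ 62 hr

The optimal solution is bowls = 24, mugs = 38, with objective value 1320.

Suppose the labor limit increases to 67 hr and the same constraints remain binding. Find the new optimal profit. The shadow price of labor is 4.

1340

Δb = 5, so new z* = 1320 + (4)·(5) = 1320 + 20 = 1340.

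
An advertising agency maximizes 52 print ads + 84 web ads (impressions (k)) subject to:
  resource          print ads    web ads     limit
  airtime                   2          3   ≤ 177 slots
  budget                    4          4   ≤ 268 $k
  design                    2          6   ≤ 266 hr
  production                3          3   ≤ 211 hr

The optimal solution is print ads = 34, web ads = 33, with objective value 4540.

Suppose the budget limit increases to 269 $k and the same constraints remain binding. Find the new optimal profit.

Check each constraint at x*: airtime 167/177 (slack 10); budget 268/268 (tight); design 266/266 (tight); production 201/211 (slack 10).
Slack constraints have shadow price 0 (complementary slackness).
From A_Bᵀ y = c: 4·y_budget + 2·y_design = 52; 4·y_budget + 6·y_design = 84.
This yields shadow prices y_budget = 9, y_design = 8.
Δz = y_budget·Δb = 9 × (1) = 9, so new z* = 4540 + 9 = 4549.

4549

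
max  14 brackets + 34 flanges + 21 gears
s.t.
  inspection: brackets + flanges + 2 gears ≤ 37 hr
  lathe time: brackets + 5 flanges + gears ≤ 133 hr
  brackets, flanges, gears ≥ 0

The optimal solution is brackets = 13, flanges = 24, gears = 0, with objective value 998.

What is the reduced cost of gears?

-2

At the optimum: inspection uses 37 of 37 (binding); lathe time uses 133 of 133 (binding).
Dual feasibility on the basic columns requires 1·y_inspection + 1·y_lathe time = 14, 1·y_inspection + 5·y_lathe time = 34.
Solving: y_inspection = 9, y_lathe time = 5.
Reduced cost of gears: c₃ − yᵀa₃ = 21 − (9·2 + 5·1) = 21 − 23 = -2.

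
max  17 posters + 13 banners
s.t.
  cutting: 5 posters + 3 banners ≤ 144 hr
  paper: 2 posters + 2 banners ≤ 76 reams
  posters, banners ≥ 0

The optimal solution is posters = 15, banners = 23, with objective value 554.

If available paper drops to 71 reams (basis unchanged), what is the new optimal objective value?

Check each constraint at x*: cutting 144/144 (tight); paper 76/76 (tight).
Dual feasibility on the basic columns requires 5·y_cutting + 2·y_paper = 17, 3·y_cutting + 2·y_paper = 13.
Solving: y_cutting = 2, y_paper = 3.5.
Δz = y_paper·Δb = 3.5 × (-5) = -17.5, so new z* = 554 − 17.5 = 536.5.

536.5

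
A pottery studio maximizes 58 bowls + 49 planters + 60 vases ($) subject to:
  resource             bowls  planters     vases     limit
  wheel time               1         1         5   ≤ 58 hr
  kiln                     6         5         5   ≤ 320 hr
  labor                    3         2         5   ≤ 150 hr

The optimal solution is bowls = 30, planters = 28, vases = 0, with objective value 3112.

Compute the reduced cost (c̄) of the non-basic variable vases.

-5

Check each constraint at x*: wheel time 58/58 (tight); kiln 320/320 (tight); labor 146/150 (slack 4).
Slack constraints have shadow price 0 (complementary slackness).
From A_Bᵀ y = c: 1·y_wheel time + 6·y_kiln = 58; 1·y_wheel time + 5·y_kiln = 49.
This yields shadow prices y_wheel time = 4, y_kiln = 9.
Reduced cost of vases: c₃ − yᵀa₃ = 60 − (4·5 + 9·5) = 60 − 65 = -5.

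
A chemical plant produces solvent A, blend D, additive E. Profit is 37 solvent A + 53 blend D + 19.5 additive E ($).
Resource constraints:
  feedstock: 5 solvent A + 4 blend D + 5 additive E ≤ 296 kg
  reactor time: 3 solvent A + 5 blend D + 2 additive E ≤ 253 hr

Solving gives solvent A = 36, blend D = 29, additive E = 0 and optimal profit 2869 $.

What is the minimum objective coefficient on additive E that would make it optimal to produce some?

28

Check each constraint at x*: feedstock 296/296 (tight); reactor time 253/253 (tight).
Dual feasibility on the basic columns requires 5·y_feedstock + 3·y_reactor time = 37, 4·y_feedstock + 5·y_reactor time = 53.
This yields shadow prices y_feedstock = 2, y_reactor time = 9.
additive E enters the basis when its profit ≥ yᵀa₃ = 2·5 + 9·2 = 28.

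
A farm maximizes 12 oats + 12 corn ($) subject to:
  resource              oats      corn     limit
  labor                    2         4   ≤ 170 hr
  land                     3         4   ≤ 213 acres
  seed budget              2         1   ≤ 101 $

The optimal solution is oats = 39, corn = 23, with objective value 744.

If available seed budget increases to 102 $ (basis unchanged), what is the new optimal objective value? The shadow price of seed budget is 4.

748

Δb = 1, so new z* = 744 + (4)·(1) = 744 + 4 = 748.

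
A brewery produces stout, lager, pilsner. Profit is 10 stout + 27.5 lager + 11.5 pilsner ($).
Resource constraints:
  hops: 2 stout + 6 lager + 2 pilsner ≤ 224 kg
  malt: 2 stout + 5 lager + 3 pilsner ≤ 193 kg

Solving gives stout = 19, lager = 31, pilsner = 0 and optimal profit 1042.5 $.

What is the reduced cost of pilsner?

At the optimum: hops uses 224 of 224 (binding); malt uses 193 of 193 (binding).
From A_Bᵀ y = c: 2·y_hops + 2·y_malt = 10; 6·y_hops + 5·y_malt = 27.5.
→ y_hops = 2.5 and y_malt = 2.5.
Reduced cost of pilsner: c₃ − yᵀa₃ = 11.5 − (2.5·2 + 2.5·3) = 11.5 − 12.5 = -1.

-1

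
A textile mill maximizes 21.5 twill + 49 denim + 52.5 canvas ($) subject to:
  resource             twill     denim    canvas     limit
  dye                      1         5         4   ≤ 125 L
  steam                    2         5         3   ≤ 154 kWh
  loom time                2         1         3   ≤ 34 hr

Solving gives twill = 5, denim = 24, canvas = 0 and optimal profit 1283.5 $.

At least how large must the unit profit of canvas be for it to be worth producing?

Check each constraint at x*: dye 125/125 (tight); steam 130/154 (slack 24); loom time 34/34 (tight).
Since steam is not tight, its dual is 0.
The binding rows give the dual system: 1·y_dye + 2·y_loom time = 21.5 and 5·y_dye + 1·y_loom time = 49.
→ y_dye = 8.5 and y_loom time = 6.5.
canvas enters the basis when its profit ≥ yᵀa₃ = 8.5·4 + 6.5·3 = 53.5.

53.5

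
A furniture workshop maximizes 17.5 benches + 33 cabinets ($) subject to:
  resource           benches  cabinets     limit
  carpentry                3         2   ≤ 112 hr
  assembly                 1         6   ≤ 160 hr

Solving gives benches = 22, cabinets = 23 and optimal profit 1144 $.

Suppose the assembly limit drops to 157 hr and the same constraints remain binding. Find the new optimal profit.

1132

At the optimum: carpentry uses 112 of 112 (binding); assembly uses 160 of 160 (binding).
From A_Bᵀ y = c: 3·y_carpentry + 1·y_assembly = 17.5; 2·y_carpentry + 6·y_assembly = 33.
Solving: y_carpentry = 4.5, y_assembly = 4.
Δz = y_assembly·Δb = 4 × (-3) = -12, so new z* = 1144 − 12 = 1132.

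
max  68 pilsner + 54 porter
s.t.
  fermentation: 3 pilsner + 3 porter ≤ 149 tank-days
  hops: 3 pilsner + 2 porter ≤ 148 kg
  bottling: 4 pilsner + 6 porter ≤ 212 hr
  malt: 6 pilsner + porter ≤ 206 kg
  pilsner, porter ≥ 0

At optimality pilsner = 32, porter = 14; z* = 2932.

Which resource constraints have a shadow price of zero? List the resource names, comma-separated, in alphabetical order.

fermentation: 138/149 (slack 11)
hops: 124/148 (slack 24)
bottling: 212/212 (binding)
malt: 206/206 (binding)
By complementary slackness, a constraint with positive slack has shadow price 0 → fermentation, hops.

fermentation, hops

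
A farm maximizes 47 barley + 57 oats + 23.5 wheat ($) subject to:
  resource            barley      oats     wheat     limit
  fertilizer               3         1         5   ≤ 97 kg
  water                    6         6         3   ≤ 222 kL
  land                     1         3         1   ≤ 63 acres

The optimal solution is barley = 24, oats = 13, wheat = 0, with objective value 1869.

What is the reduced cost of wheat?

Check each constraint at x*: fertilizer 85/97 (slack 12); water 222/222 (tight); land 63/63 (tight).
Slack constraints have shadow price 0 (complementary slackness).
The binding rows give the dual system: 6·y_water + 1·y_land = 47 and 6·y_water + 3·y_land = 57.
This yields shadow prices y_water = 7, y_land = 5.
Reduced cost of wheat: c₃ − yᵀa₃ = 23.5 − (7·3 + 5·1) = 23.5 − 26 = -2.5.

-2.5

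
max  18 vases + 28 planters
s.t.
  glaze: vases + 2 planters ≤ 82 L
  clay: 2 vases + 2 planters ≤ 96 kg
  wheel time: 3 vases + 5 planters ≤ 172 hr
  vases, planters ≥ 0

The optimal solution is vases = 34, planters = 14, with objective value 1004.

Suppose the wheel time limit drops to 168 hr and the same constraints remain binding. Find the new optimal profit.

Binding: clay and wheel time. Non-binding: glaze (20 unused).
By complementary slackness, y = 0 for the non-binding constraint.
From A_Bᵀ y = c: 2·y_clay + 3·y_wheel time = 18; 2·y_clay + 5·y_wheel time = 28.
→ y_clay = 1.5 and y_wheel time = 5.
Δz = y_wheel time·Δb = 5 × (-4) = -20, so new z* = 1004 − 20 = 984.

984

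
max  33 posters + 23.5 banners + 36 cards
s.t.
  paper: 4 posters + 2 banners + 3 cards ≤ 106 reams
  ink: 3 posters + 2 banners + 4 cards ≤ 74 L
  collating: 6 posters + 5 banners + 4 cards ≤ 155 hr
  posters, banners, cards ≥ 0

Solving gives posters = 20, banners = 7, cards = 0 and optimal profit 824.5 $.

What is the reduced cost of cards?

-2

Check each constraint at x*: paper 94/106 (slack 12); ink 74/74 (tight); collating 155/155 (tight).
Since paper is not tight, its dual is 0.
Dual feasibility on the basic columns requires 3·y_ink + 6·y_collating = 33, 2·y_ink + 5·y_collating = 23.5.
→ y_ink = 8 and y_collating = 1.5.
Reduced cost of cards: c₃ − yᵀa₃ = 36 − (8·4 + 1.5·4) = 36 − 38 = -2.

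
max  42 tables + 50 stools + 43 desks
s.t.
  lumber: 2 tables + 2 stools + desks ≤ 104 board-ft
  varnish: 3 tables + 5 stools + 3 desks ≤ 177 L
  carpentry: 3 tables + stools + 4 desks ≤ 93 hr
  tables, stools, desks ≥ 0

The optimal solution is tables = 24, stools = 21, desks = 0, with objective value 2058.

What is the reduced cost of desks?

At the optimum: lumber uses 90 of 104 (slack = 14); varnish uses 177 of 177 (binding); carpentry uses 93 of 93 (binding).
Slack constraints have shadow price 0 (complementary slackness).
Dual feasibility on the basic columns requires 3·y_varnish + 3·y_carpentry = 42, 5·y_varnish + 1·y_carpentry = 50.
Solving: y_varnish = 9, y_carpentry = 5.
Reduced cost of desks: c₃ − yᵀa₃ = 43 − (9·3 + 5·4) = 43 − 47 = -4.

-4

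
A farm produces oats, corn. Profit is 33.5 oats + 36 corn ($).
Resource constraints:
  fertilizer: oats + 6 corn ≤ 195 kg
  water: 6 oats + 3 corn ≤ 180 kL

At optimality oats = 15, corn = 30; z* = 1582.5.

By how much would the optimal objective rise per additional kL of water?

5

Both fertilizer and water are binding at x*.
From A_Bᵀ y = c: 1·y_fertilizer + 6·y_water = 33.5; 6·y_fertilizer + 3·y_water = 36.
Solving: y_fertilizer = 3.5, y_water = 5.
Shadow price of water = 5.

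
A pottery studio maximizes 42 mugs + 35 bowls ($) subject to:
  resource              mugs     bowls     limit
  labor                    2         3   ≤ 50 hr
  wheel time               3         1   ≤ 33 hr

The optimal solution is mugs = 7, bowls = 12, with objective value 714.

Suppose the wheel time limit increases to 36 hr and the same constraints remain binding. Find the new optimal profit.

Check each constraint at x*: labor 50/50 (tight); wheel time 33/33 (tight).
The binding rows give the dual system: 2·y_labor + 3·y_wheel time = 42 and 3·y_labor + 1·y_wheel time = 35.
Solving: y_labor = 9, y_wheel time = 8.
Δz = y_wheel time·Δb = 8 × (3) = 24, so new z* = 714 + 24 = 738.

738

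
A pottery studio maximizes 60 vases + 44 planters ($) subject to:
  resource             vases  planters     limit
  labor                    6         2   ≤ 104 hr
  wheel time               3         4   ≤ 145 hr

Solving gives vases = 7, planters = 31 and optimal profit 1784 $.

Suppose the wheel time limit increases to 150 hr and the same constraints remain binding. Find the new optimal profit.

Both labor and wheel time are binding at x*.
From A_Bᵀ y = c: 6·y_labor + 3·y_wheel time = 60; 2·y_labor + 4·y_wheel time = 44.
→ y_labor = 6 and y_wheel time = 8.
Δz = y_wheel time·Δb = 8 × (5) = 40, so new z* = 1784 + 40 = 1824.

1824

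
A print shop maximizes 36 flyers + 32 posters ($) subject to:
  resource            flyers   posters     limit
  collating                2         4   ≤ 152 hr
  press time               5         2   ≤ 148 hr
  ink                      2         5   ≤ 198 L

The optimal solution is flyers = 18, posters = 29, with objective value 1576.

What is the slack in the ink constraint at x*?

17

ink used = 2·18 + 5·29 = 181; slack = 198 − 181 = 17.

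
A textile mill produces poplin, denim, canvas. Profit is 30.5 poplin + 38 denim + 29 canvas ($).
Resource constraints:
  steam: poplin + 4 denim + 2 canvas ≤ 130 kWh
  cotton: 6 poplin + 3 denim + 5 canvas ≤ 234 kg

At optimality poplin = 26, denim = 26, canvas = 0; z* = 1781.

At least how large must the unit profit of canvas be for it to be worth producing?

Check each constraint at x*: steam 130/130 (tight); cotton 234/234 (tight).
Dual feasibility on the basic columns requires 1·y_steam + 6·y_cotton = 30.5, 4·y_steam + 3·y_cotton = 38.
Solving: y_steam = 6.5, y_cotton = 4.
canvas enters the basis when its profit ≥ yᵀa₃ = 6.5·2 + 4·5 = 33.

33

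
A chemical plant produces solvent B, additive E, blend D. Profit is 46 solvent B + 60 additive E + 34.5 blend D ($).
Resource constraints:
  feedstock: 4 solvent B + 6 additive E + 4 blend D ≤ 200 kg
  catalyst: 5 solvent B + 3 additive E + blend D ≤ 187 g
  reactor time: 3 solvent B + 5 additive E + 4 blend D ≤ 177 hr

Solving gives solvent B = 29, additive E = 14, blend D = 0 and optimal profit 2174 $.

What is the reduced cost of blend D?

-3.5

Binding: feedstock and catalyst. Non-binding: reactor time (20 unused).
Slack constraints have shadow price 0 (complementary slackness).
Dual feasibility on the basic columns requires 4·y_feedstock + 5·y_catalyst = 46, 6·y_feedstock + 3·y_catalyst = 60.
This yields shadow prices y_feedstock = 9, y_catalyst = 2.
Reduced cost of blend D: c₃ − yᵀa₃ = 34.5 − (9·4 + 2·1) = 34.5 − 38 = -3.5.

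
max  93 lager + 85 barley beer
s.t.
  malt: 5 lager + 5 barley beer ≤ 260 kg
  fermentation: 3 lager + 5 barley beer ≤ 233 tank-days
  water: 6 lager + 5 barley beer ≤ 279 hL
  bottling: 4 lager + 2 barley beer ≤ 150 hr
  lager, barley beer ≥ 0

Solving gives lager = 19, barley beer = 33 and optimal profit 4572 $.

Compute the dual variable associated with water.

8

Check each constraint at x*: malt 260/260 (tight); fermentation 222/233 (slack 11); water 279/279 (tight); bottling 142/150 (slack 8).
Since fermentation, bottling are not tight, their duals are 0.
The binding rows give the dual system: 5·y_malt + 6·y_water = 93 and 5·y_malt + 5·y_water = 85.
This yields shadow prices y_malt = 9, y_water = 8.
Shadow price of water = 8.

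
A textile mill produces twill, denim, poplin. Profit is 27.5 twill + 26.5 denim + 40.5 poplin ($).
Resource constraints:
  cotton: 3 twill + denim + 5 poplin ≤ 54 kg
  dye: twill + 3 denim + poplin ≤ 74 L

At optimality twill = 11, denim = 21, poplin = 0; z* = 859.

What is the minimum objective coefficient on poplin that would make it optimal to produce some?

41.5

Check each constraint at x*: cotton 54/54 (tight); dye 74/74 (tight).
Dual feasibility on the basic columns requires 3·y_cotton + 1·y_dye = 27.5, 1·y_cotton + 3·y_dye = 26.5.
→ y_cotton = 7 and y_dye = 6.5.
poplin enters the basis when its profit ≥ yᵀa₃ = 7·5 + 6.5·1 = 41.5.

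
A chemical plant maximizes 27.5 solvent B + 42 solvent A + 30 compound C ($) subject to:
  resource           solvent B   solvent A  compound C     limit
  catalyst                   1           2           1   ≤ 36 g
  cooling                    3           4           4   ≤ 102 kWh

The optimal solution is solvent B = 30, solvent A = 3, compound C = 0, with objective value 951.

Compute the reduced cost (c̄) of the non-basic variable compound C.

-4

At the optimum: catalyst uses 36 of 36 (binding); cooling uses 102 of 102 (binding).
Dual feasibility on the basic columns requires 1·y_catalyst + 3·y_cooling = 27.5, 2·y_catalyst + 4·y_cooling = 42.
Solving: y_catalyst = 8, y_cooling = 6.5.
Reduced cost of compound C: c₃ − yᵀa₃ = 30 − (8·1 + 6.5·4) = 30 − 34 = -4.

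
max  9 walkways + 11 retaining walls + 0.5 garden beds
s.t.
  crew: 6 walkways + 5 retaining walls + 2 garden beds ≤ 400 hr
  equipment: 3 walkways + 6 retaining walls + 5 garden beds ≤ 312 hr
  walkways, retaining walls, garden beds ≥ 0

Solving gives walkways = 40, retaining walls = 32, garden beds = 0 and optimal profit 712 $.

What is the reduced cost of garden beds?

-6.5

Both crew and equipment are binding at x*.
From A_Bᵀ y = c: 6·y_crew + 3·y_equipment = 9; 5·y_crew + 6·y_equipment = 11.
Solving: y_crew = 1, y_equipment = 1.
Reduced cost of garden beds: c₃ − yᵀa₃ = 0.5 − (1·2 + 1·5) = 0.5 − 7 = -6.5.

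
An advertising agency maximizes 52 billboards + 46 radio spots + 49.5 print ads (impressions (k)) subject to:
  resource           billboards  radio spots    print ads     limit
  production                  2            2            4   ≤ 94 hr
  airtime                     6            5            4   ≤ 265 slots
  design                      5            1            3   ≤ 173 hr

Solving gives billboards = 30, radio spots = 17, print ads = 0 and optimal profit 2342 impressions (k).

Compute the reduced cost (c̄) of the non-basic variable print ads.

-6.5

Check each constraint at x*: production 94/94 (tight); airtime 265/265 (tight); design 167/173 (slack 6).
By complementary slackness, y = 0 for the non-binding constraint.
Dual feasibility on the basic columns requires 2·y_production + 6·y_airtime = 52, 2·y_production + 5·y_airtime = 46.
→ y_production = 8 and y_airtime = 6.
Reduced cost of print ads: c₃ − yᵀa₃ = 49.5 − (8·4 + 6·4) = 49.5 − 56 = -6.5.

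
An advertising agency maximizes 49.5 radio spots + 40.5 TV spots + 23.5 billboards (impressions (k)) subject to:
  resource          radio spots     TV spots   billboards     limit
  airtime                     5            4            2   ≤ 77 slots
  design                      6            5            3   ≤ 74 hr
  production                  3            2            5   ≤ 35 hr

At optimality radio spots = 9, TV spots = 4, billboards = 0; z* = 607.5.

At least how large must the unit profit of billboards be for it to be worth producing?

Binding: design and production. Non-binding: airtime (16 unused).
Since airtime is not tight, its dual is 0.
The binding rows give the dual system: 6·y_design + 3·y_production = 49.5 and 5·y_design + 2·y_production = 40.5.
→ y_design = 7.5 and y_production = 1.5.
billboards enters the basis when its profit ≥ yᵀa₃ = 7.5·3 + 1.5·5 = 30.

30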